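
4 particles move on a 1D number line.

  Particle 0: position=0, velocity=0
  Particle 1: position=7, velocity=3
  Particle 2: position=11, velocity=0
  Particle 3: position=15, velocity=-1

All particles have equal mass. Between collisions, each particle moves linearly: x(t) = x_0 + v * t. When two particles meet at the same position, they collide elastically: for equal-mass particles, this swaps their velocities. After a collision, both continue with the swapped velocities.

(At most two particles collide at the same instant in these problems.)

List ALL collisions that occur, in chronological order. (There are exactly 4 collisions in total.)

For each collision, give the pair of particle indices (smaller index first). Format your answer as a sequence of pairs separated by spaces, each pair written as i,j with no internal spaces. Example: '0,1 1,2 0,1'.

Answer: 1,2 2,3 1,2 0,1

Derivation:
Collision at t=4/3: particles 1 and 2 swap velocities; positions: p0=0 p1=11 p2=11 p3=41/3; velocities now: v0=0 v1=0 v2=3 v3=-1
Collision at t=2: particles 2 and 3 swap velocities; positions: p0=0 p1=11 p2=13 p3=13; velocities now: v0=0 v1=0 v2=-1 v3=3
Collision at t=4: particles 1 and 2 swap velocities; positions: p0=0 p1=11 p2=11 p3=19; velocities now: v0=0 v1=-1 v2=0 v3=3
Collision at t=15: particles 0 and 1 swap velocities; positions: p0=0 p1=0 p2=11 p3=52; velocities now: v0=-1 v1=0 v2=0 v3=3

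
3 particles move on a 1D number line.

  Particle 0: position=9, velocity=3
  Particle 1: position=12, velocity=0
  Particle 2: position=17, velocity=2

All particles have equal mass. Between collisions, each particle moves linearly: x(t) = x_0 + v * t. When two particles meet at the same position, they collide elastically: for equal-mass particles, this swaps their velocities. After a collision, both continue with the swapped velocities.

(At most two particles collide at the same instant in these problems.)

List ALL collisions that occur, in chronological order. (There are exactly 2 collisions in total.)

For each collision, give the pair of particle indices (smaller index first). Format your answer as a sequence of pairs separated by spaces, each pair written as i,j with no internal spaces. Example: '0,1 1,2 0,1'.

Answer: 0,1 1,2

Derivation:
Collision at t=1: particles 0 and 1 swap velocities; positions: p0=12 p1=12 p2=19; velocities now: v0=0 v1=3 v2=2
Collision at t=8: particles 1 and 2 swap velocities; positions: p0=12 p1=33 p2=33; velocities now: v0=0 v1=2 v2=3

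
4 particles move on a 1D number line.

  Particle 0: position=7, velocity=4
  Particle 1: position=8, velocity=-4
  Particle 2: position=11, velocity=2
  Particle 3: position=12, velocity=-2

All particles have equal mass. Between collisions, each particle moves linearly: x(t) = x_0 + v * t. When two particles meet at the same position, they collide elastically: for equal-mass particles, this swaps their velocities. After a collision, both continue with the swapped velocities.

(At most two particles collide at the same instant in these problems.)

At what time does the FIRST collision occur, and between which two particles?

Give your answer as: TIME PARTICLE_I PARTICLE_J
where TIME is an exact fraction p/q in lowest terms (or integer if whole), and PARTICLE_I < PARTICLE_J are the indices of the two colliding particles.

Answer: 1/8 0 1

Derivation:
Pair (0,1): pos 7,8 vel 4,-4 -> gap=1, closing at 8/unit, collide at t=1/8
Pair (1,2): pos 8,11 vel -4,2 -> not approaching (rel speed -6 <= 0)
Pair (2,3): pos 11,12 vel 2,-2 -> gap=1, closing at 4/unit, collide at t=1/4
Earliest collision: t=1/8 between 0 and 1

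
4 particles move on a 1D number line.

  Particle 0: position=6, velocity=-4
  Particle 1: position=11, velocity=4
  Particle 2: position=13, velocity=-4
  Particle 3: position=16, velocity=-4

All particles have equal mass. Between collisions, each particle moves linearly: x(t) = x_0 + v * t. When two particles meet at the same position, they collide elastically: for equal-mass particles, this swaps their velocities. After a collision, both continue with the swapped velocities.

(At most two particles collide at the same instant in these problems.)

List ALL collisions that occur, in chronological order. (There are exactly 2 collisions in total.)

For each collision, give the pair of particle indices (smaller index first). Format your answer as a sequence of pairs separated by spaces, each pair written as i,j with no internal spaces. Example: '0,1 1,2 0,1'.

Answer: 1,2 2,3

Derivation:
Collision at t=1/4: particles 1 and 2 swap velocities; positions: p0=5 p1=12 p2=12 p3=15; velocities now: v0=-4 v1=-4 v2=4 v3=-4
Collision at t=5/8: particles 2 and 3 swap velocities; positions: p0=7/2 p1=21/2 p2=27/2 p3=27/2; velocities now: v0=-4 v1=-4 v2=-4 v3=4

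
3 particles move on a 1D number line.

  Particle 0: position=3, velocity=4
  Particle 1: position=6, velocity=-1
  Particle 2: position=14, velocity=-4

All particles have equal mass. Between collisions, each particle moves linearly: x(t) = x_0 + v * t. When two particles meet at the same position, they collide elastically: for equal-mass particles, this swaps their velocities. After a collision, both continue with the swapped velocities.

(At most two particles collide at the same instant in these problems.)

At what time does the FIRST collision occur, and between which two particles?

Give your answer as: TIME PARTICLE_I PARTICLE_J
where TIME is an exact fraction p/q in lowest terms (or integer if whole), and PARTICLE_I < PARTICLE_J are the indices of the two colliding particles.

Pair (0,1): pos 3,6 vel 4,-1 -> gap=3, closing at 5/unit, collide at t=3/5
Pair (1,2): pos 6,14 vel -1,-4 -> gap=8, closing at 3/unit, collide at t=8/3
Earliest collision: t=3/5 between 0 and 1

Answer: 3/5 0 1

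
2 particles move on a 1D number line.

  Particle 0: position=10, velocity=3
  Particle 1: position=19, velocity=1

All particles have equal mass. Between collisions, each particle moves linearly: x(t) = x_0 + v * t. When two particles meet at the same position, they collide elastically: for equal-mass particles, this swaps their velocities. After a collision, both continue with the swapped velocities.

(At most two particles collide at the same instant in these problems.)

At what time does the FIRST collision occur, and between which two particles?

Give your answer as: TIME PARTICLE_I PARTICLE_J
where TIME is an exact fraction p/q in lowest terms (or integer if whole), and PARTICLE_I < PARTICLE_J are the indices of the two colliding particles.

Pair (0,1): pos 10,19 vel 3,1 -> gap=9, closing at 2/unit, collide at t=9/2
Earliest collision: t=9/2 between 0 and 1

Answer: 9/2 0 1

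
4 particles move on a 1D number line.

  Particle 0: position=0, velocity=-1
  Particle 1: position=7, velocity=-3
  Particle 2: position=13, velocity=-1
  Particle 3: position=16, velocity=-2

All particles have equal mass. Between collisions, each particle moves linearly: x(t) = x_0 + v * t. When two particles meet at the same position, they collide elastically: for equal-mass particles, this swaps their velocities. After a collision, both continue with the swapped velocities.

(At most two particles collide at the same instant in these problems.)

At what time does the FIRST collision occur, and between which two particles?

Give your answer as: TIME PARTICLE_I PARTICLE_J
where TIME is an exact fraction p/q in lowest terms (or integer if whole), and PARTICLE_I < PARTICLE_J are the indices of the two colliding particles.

Pair (0,1): pos 0,7 vel -1,-3 -> gap=7, closing at 2/unit, collide at t=7/2
Pair (1,2): pos 7,13 vel -3,-1 -> not approaching (rel speed -2 <= 0)
Pair (2,3): pos 13,16 vel -1,-2 -> gap=3, closing at 1/unit, collide at t=3
Earliest collision: t=3 between 2 and 3

Answer: 3 2 3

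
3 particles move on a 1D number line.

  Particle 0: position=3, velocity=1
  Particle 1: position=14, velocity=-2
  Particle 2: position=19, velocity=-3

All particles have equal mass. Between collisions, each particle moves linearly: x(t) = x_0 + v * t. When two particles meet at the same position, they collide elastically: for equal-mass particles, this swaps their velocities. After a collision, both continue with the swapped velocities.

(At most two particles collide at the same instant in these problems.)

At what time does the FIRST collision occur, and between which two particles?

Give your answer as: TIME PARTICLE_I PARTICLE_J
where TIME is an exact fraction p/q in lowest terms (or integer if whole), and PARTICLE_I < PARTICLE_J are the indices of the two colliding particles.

Answer: 11/3 0 1

Derivation:
Pair (0,1): pos 3,14 vel 1,-2 -> gap=11, closing at 3/unit, collide at t=11/3
Pair (1,2): pos 14,19 vel -2,-3 -> gap=5, closing at 1/unit, collide at t=5
Earliest collision: t=11/3 between 0 and 1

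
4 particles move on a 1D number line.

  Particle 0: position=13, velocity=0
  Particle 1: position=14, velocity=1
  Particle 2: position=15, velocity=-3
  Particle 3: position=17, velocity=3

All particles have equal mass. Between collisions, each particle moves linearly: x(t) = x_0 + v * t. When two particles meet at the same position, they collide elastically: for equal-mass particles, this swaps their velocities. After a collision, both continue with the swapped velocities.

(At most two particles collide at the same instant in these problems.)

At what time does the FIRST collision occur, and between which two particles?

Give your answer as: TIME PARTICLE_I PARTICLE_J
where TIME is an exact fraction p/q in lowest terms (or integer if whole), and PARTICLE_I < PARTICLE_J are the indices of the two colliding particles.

Pair (0,1): pos 13,14 vel 0,1 -> not approaching (rel speed -1 <= 0)
Pair (1,2): pos 14,15 vel 1,-3 -> gap=1, closing at 4/unit, collide at t=1/4
Pair (2,3): pos 15,17 vel -3,3 -> not approaching (rel speed -6 <= 0)
Earliest collision: t=1/4 between 1 and 2

Answer: 1/4 1 2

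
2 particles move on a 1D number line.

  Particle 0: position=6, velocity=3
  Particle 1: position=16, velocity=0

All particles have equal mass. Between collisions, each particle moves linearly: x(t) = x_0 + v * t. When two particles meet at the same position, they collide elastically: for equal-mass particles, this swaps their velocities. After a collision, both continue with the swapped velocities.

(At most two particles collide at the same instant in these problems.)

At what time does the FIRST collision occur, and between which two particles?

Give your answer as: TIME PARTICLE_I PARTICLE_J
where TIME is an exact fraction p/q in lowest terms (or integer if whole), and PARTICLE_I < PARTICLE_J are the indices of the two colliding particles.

Answer: 10/3 0 1

Derivation:
Pair (0,1): pos 6,16 vel 3,0 -> gap=10, closing at 3/unit, collide at t=10/3
Earliest collision: t=10/3 between 0 and 1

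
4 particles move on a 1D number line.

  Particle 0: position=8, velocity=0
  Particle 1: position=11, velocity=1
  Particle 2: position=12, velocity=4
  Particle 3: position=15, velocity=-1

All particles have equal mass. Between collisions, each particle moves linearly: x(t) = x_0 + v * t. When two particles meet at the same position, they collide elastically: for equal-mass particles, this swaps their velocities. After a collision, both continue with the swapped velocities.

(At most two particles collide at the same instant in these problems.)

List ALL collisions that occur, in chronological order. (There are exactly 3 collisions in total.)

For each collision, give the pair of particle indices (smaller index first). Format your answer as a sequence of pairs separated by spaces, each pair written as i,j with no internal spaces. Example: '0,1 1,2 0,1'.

Answer: 2,3 1,2 0,1

Derivation:
Collision at t=3/5: particles 2 and 3 swap velocities; positions: p0=8 p1=58/5 p2=72/5 p3=72/5; velocities now: v0=0 v1=1 v2=-1 v3=4
Collision at t=2: particles 1 and 2 swap velocities; positions: p0=8 p1=13 p2=13 p3=20; velocities now: v0=0 v1=-1 v2=1 v3=4
Collision at t=7: particles 0 and 1 swap velocities; positions: p0=8 p1=8 p2=18 p3=40; velocities now: v0=-1 v1=0 v2=1 v3=4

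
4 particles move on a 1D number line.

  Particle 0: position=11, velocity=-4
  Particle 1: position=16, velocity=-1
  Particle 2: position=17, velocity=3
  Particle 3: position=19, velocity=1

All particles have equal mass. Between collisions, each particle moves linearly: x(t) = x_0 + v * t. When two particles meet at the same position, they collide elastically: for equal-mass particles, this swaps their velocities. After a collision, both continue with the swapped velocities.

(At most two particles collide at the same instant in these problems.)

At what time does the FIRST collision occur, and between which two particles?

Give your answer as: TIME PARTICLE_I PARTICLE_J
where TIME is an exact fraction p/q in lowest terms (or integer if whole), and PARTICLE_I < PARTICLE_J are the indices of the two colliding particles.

Answer: 1 2 3

Derivation:
Pair (0,1): pos 11,16 vel -4,-1 -> not approaching (rel speed -3 <= 0)
Pair (1,2): pos 16,17 vel -1,3 -> not approaching (rel speed -4 <= 0)
Pair (2,3): pos 17,19 vel 3,1 -> gap=2, closing at 2/unit, collide at t=1
Earliest collision: t=1 between 2 and 3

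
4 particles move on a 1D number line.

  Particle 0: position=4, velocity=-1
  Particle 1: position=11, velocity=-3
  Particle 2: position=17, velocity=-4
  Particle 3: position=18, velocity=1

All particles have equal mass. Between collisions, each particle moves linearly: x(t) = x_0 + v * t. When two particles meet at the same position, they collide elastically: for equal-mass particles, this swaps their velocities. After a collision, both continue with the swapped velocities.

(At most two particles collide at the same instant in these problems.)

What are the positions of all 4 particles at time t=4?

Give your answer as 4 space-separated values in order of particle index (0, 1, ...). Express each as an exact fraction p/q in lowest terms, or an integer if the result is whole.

Collision at t=7/2: particles 0 and 1 swap velocities; positions: p0=1/2 p1=1/2 p2=3 p3=43/2; velocities now: v0=-3 v1=-1 v2=-4 v3=1
Advance to t=4 (no further collisions before then); velocities: v0=-3 v1=-1 v2=-4 v3=1; positions = -1 0 1 22

Answer: -1 0 1 22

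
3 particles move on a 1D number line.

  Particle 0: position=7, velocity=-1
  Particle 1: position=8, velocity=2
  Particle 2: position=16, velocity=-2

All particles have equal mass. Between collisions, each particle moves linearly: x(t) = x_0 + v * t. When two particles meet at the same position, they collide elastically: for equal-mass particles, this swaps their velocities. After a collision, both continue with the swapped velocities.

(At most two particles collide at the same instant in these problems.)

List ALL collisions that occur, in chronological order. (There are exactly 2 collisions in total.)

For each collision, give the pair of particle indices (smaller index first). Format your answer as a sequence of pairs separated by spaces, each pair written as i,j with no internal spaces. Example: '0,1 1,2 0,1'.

Answer: 1,2 0,1

Derivation:
Collision at t=2: particles 1 and 2 swap velocities; positions: p0=5 p1=12 p2=12; velocities now: v0=-1 v1=-2 v2=2
Collision at t=9: particles 0 and 1 swap velocities; positions: p0=-2 p1=-2 p2=26; velocities now: v0=-2 v1=-1 v2=2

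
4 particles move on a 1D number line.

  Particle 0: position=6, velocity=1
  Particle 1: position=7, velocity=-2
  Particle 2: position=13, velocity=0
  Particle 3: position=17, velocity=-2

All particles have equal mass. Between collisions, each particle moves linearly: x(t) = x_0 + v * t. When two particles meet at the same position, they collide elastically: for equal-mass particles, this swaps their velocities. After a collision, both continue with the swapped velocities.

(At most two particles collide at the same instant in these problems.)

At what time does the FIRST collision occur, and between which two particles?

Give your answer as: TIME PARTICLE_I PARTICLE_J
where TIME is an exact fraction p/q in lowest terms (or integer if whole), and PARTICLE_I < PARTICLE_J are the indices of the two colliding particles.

Answer: 1/3 0 1

Derivation:
Pair (0,1): pos 6,7 vel 1,-2 -> gap=1, closing at 3/unit, collide at t=1/3
Pair (1,2): pos 7,13 vel -2,0 -> not approaching (rel speed -2 <= 0)
Pair (2,3): pos 13,17 vel 0,-2 -> gap=4, closing at 2/unit, collide at t=2
Earliest collision: t=1/3 between 0 and 1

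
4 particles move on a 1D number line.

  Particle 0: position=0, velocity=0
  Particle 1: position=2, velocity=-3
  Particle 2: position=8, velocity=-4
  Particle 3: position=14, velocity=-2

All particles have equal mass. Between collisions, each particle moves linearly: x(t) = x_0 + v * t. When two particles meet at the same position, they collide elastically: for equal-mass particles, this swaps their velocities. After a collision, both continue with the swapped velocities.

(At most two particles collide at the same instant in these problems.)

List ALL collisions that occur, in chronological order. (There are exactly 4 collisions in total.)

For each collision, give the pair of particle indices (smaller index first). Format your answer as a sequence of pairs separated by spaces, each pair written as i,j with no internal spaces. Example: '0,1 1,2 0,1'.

Answer: 0,1 1,2 0,1 2,3

Derivation:
Collision at t=2/3: particles 0 and 1 swap velocities; positions: p0=0 p1=0 p2=16/3 p3=38/3; velocities now: v0=-3 v1=0 v2=-4 v3=-2
Collision at t=2: particles 1 and 2 swap velocities; positions: p0=-4 p1=0 p2=0 p3=10; velocities now: v0=-3 v1=-4 v2=0 v3=-2
Collision at t=6: particles 0 and 1 swap velocities; positions: p0=-16 p1=-16 p2=0 p3=2; velocities now: v0=-4 v1=-3 v2=0 v3=-2
Collision at t=7: particles 2 and 3 swap velocities; positions: p0=-20 p1=-19 p2=0 p3=0; velocities now: v0=-4 v1=-3 v2=-2 v3=0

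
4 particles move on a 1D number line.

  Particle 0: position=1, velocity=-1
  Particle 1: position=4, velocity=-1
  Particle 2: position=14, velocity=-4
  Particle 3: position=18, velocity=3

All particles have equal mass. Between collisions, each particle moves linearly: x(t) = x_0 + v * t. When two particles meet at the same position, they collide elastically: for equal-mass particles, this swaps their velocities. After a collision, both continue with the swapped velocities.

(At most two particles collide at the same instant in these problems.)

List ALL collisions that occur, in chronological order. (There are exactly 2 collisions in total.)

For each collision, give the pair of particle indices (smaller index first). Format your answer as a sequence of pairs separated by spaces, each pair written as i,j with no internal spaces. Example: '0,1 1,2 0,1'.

Answer: 1,2 0,1

Derivation:
Collision at t=10/3: particles 1 and 2 swap velocities; positions: p0=-7/3 p1=2/3 p2=2/3 p3=28; velocities now: v0=-1 v1=-4 v2=-1 v3=3
Collision at t=13/3: particles 0 and 1 swap velocities; positions: p0=-10/3 p1=-10/3 p2=-1/3 p3=31; velocities now: v0=-4 v1=-1 v2=-1 v3=3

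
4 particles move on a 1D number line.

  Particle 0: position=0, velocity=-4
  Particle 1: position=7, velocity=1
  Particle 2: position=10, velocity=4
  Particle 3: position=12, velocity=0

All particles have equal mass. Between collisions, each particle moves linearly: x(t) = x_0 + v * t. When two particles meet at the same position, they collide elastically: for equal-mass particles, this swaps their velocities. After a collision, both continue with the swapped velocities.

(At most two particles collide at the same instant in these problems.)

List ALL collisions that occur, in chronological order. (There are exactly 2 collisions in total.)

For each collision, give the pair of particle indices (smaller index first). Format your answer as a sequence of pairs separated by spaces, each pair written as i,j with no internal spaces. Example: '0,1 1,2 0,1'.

Collision at t=1/2: particles 2 and 3 swap velocities; positions: p0=-2 p1=15/2 p2=12 p3=12; velocities now: v0=-4 v1=1 v2=0 v3=4
Collision at t=5: particles 1 and 2 swap velocities; positions: p0=-20 p1=12 p2=12 p3=30; velocities now: v0=-4 v1=0 v2=1 v3=4

Answer: 2,3 1,2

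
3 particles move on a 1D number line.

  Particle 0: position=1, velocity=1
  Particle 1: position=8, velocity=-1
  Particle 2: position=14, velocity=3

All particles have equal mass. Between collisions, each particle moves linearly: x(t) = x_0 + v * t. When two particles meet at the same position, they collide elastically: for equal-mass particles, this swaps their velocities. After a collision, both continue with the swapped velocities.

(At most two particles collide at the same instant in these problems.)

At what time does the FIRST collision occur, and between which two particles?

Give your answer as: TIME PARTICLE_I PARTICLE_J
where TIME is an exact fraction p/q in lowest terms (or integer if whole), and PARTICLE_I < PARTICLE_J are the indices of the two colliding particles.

Answer: 7/2 0 1

Derivation:
Pair (0,1): pos 1,8 vel 1,-1 -> gap=7, closing at 2/unit, collide at t=7/2
Pair (1,2): pos 8,14 vel -1,3 -> not approaching (rel speed -4 <= 0)
Earliest collision: t=7/2 between 0 and 1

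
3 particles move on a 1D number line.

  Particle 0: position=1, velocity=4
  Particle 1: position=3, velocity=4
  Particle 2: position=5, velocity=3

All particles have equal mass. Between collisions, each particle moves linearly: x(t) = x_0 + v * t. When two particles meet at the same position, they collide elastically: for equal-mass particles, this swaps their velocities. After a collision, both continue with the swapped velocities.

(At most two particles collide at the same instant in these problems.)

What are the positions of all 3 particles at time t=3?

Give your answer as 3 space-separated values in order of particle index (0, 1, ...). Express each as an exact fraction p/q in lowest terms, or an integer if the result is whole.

Answer: 13 14 15

Derivation:
Collision at t=2: particles 1 and 2 swap velocities; positions: p0=9 p1=11 p2=11; velocities now: v0=4 v1=3 v2=4
Advance to t=3 (no further collisions before then); velocities: v0=4 v1=3 v2=4; positions = 13 14 15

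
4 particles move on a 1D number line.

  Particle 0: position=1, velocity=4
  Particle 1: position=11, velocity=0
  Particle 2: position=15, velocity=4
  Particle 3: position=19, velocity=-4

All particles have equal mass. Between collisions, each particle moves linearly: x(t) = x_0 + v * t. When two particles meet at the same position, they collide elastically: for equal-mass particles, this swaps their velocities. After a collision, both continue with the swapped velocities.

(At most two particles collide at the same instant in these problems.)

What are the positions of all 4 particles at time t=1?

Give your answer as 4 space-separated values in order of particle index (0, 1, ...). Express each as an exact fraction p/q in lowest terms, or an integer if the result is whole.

Answer: 5 11 15 19

Derivation:
Collision at t=1/2: particles 2 and 3 swap velocities; positions: p0=3 p1=11 p2=17 p3=17; velocities now: v0=4 v1=0 v2=-4 v3=4
Advance to t=1 (no further collisions before then); velocities: v0=4 v1=0 v2=-4 v3=4; positions = 5 11 15 19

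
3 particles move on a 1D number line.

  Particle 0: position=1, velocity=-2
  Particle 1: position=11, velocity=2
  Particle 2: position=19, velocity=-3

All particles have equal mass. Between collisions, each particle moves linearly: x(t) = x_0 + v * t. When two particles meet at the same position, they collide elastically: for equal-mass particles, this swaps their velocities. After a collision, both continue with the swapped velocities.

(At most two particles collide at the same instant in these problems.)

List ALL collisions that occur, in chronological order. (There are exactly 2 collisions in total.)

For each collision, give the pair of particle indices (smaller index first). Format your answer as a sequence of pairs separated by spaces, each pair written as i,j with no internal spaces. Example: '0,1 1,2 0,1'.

Collision at t=8/5: particles 1 and 2 swap velocities; positions: p0=-11/5 p1=71/5 p2=71/5; velocities now: v0=-2 v1=-3 v2=2
Collision at t=18: particles 0 and 1 swap velocities; positions: p0=-35 p1=-35 p2=47; velocities now: v0=-3 v1=-2 v2=2

Answer: 1,2 0,1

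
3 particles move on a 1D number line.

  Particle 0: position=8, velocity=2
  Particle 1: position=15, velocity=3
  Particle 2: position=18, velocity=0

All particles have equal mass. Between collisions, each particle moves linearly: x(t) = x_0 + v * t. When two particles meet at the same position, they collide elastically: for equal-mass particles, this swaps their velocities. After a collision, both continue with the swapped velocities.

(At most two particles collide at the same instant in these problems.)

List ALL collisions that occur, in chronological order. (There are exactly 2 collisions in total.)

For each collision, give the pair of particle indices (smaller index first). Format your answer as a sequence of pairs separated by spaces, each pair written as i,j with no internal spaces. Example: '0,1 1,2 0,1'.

Answer: 1,2 0,1

Derivation:
Collision at t=1: particles 1 and 2 swap velocities; positions: p0=10 p1=18 p2=18; velocities now: v0=2 v1=0 v2=3
Collision at t=5: particles 0 and 1 swap velocities; positions: p0=18 p1=18 p2=30; velocities now: v0=0 v1=2 v2=3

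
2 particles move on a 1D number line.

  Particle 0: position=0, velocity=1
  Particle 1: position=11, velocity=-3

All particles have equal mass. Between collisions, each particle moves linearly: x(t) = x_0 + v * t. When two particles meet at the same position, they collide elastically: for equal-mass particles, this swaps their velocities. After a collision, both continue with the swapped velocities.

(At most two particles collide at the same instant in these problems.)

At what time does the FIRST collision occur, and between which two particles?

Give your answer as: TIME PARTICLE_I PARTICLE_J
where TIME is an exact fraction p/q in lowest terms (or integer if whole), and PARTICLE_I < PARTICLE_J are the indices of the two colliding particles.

Pair (0,1): pos 0,11 vel 1,-3 -> gap=11, closing at 4/unit, collide at t=11/4
Earliest collision: t=11/4 between 0 and 1

Answer: 11/4 0 1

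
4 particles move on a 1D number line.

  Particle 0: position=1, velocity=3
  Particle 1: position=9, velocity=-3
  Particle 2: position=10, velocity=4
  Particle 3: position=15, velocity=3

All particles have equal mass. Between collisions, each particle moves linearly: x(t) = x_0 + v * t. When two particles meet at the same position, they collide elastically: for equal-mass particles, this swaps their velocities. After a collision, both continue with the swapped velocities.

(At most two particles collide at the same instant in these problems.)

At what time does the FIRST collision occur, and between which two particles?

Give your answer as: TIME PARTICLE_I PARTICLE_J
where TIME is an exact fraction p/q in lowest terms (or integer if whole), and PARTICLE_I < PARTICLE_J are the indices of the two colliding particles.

Answer: 4/3 0 1

Derivation:
Pair (0,1): pos 1,9 vel 3,-3 -> gap=8, closing at 6/unit, collide at t=4/3
Pair (1,2): pos 9,10 vel -3,4 -> not approaching (rel speed -7 <= 0)
Pair (2,3): pos 10,15 vel 4,3 -> gap=5, closing at 1/unit, collide at t=5
Earliest collision: t=4/3 between 0 and 1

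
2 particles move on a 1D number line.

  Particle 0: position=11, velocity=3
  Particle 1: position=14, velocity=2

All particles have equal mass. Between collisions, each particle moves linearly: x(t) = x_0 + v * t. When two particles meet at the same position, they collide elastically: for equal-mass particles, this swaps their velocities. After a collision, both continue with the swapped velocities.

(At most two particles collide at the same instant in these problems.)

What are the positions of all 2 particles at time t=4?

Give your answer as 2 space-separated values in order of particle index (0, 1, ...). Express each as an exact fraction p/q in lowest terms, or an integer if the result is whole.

Answer: 22 23

Derivation:
Collision at t=3: particles 0 and 1 swap velocities; positions: p0=20 p1=20; velocities now: v0=2 v1=3
Advance to t=4 (no further collisions before then); velocities: v0=2 v1=3; positions = 22 23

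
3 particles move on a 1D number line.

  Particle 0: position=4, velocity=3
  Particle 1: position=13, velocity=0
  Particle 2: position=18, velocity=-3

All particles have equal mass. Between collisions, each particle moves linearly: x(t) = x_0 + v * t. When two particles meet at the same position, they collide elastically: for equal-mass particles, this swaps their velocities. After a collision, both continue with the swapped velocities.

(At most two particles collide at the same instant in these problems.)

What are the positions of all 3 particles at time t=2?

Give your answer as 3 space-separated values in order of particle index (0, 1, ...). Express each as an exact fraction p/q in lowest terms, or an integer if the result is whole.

Collision at t=5/3: particles 1 and 2 swap velocities; positions: p0=9 p1=13 p2=13; velocities now: v0=3 v1=-3 v2=0
Advance to t=2 (no further collisions before then); velocities: v0=3 v1=-3 v2=0; positions = 10 12 13

Answer: 10 12 13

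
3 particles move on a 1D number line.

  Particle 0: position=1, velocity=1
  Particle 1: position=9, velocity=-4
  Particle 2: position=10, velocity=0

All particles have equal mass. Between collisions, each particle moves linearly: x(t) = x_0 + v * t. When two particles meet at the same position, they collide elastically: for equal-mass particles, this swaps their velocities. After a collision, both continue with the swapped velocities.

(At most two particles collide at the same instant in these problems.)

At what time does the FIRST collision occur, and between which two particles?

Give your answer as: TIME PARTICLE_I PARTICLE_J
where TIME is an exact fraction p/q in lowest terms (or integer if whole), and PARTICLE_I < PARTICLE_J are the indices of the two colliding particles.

Pair (0,1): pos 1,9 vel 1,-4 -> gap=8, closing at 5/unit, collide at t=8/5
Pair (1,2): pos 9,10 vel -4,0 -> not approaching (rel speed -4 <= 0)
Earliest collision: t=8/5 between 0 and 1

Answer: 8/5 0 1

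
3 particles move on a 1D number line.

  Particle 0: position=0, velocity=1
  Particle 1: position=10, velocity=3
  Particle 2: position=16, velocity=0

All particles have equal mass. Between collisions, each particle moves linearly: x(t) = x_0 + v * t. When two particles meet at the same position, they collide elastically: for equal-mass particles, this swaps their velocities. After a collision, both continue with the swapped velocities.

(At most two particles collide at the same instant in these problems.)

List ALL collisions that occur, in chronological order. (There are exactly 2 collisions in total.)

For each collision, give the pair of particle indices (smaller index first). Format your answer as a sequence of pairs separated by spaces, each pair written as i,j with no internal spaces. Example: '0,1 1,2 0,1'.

Answer: 1,2 0,1

Derivation:
Collision at t=2: particles 1 and 2 swap velocities; positions: p0=2 p1=16 p2=16; velocities now: v0=1 v1=0 v2=3
Collision at t=16: particles 0 and 1 swap velocities; positions: p0=16 p1=16 p2=58; velocities now: v0=0 v1=1 v2=3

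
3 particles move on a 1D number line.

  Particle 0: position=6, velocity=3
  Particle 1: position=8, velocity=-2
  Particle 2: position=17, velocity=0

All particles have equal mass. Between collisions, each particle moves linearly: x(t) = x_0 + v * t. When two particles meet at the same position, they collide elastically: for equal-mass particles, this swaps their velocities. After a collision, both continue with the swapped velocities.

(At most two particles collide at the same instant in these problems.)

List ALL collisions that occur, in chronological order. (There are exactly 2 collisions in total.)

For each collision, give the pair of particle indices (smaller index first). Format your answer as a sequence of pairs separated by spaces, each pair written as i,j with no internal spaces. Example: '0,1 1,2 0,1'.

Answer: 0,1 1,2

Derivation:
Collision at t=2/5: particles 0 and 1 swap velocities; positions: p0=36/5 p1=36/5 p2=17; velocities now: v0=-2 v1=3 v2=0
Collision at t=11/3: particles 1 and 2 swap velocities; positions: p0=2/3 p1=17 p2=17; velocities now: v0=-2 v1=0 v2=3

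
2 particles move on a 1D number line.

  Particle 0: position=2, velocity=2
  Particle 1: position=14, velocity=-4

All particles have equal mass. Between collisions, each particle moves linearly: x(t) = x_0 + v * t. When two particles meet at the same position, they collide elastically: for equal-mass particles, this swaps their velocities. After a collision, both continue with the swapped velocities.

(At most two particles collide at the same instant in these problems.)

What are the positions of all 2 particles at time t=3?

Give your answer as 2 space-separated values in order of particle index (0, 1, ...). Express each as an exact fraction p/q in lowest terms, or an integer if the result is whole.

Collision at t=2: particles 0 and 1 swap velocities; positions: p0=6 p1=6; velocities now: v0=-4 v1=2
Advance to t=3 (no further collisions before then); velocities: v0=-4 v1=2; positions = 2 8

Answer: 2 8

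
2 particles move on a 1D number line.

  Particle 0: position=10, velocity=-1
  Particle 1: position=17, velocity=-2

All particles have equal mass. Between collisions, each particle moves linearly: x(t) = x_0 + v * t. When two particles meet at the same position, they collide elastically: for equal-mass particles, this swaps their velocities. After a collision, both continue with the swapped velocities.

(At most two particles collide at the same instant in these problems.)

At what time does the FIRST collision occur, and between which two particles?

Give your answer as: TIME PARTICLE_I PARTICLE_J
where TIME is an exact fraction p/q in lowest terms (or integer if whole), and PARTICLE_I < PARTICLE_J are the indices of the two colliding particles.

Answer: 7 0 1

Derivation:
Pair (0,1): pos 10,17 vel -1,-2 -> gap=7, closing at 1/unit, collide at t=7
Earliest collision: t=7 between 0 and 1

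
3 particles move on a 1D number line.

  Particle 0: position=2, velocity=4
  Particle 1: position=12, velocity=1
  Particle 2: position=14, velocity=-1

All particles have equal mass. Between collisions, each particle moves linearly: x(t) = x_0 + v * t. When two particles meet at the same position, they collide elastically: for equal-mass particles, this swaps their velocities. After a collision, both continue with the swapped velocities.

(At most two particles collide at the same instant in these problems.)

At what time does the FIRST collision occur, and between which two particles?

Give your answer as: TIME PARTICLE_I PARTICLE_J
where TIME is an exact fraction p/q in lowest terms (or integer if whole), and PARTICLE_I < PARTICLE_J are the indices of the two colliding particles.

Pair (0,1): pos 2,12 vel 4,1 -> gap=10, closing at 3/unit, collide at t=10/3
Pair (1,2): pos 12,14 vel 1,-1 -> gap=2, closing at 2/unit, collide at t=1
Earliest collision: t=1 between 1 and 2

Answer: 1 1 2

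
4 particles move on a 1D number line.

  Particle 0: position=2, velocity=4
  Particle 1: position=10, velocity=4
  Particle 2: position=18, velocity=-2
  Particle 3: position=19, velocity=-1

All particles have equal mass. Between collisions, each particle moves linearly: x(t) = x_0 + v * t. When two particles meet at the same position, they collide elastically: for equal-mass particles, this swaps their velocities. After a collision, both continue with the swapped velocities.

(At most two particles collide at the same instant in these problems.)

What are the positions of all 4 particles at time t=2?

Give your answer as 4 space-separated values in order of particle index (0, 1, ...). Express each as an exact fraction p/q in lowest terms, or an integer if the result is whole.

Answer: 10 14 17 18

Derivation:
Collision at t=4/3: particles 1 and 2 swap velocities; positions: p0=22/3 p1=46/3 p2=46/3 p3=53/3; velocities now: v0=4 v1=-2 v2=4 v3=-1
Collision at t=9/5: particles 2 and 3 swap velocities; positions: p0=46/5 p1=72/5 p2=86/5 p3=86/5; velocities now: v0=4 v1=-2 v2=-1 v3=4
Advance to t=2 (no further collisions before then); velocities: v0=4 v1=-2 v2=-1 v3=4; positions = 10 14 17 18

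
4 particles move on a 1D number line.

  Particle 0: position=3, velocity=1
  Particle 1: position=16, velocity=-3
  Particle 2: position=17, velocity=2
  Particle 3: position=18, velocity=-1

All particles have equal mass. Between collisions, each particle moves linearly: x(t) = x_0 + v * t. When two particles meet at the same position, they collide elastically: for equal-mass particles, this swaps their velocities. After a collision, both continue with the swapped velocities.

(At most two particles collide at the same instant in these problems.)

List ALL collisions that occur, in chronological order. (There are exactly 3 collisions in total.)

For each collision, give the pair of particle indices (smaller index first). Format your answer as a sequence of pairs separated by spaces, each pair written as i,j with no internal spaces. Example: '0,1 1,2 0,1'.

Answer: 2,3 0,1 1,2

Derivation:
Collision at t=1/3: particles 2 and 3 swap velocities; positions: p0=10/3 p1=15 p2=53/3 p3=53/3; velocities now: v0=1 v1=-3 v2=-1 v3=2
Collision at t=13/4: particles 0 and 1 swap velocities; positions: p0=25/4 p1=25/4 p2=59/4 p3=47/2; velocities now: v0=-3 v1=1 v2=-1 v3=2
Collision at t=15/2: particles 1 and 2 swap velocities; positions: p0=-13/2 p1=21/2 p2=21/2 p3=32; velocities now: v0=-3 v1=-1 v2=1 v3=2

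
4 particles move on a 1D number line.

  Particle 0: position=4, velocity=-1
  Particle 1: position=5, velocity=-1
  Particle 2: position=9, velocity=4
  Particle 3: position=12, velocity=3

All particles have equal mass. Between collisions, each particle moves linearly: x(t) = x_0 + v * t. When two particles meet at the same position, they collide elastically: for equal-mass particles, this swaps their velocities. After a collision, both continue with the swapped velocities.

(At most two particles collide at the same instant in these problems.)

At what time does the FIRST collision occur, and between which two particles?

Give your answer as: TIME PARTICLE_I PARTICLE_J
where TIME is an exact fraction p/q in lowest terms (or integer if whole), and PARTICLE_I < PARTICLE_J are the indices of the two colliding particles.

Answer: 3 2 3

Derivation:
Pair (0,1): pos 4,5 vel -1,-1 -> not approaching (rel speed 0 <= 0)
Pair (1,2): pos 5,9 vel -1,4 -> not approaching (rel speed -5 <= 0)
Pair (2,3): pos 9,12 vel 4,3 -> gap=3, closing at 1/unit, collide at t=3
Earliest collision: t=3 between 2 and 3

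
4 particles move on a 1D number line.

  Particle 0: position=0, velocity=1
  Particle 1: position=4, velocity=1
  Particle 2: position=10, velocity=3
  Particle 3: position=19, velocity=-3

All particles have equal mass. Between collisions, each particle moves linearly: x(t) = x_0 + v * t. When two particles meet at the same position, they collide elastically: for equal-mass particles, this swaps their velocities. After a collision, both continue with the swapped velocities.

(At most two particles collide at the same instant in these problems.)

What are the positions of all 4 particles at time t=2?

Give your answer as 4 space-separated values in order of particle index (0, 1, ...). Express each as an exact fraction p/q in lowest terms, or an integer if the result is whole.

Answer: 2 6 13 16

Derivation:
Collision at t=3/2: particles 2 and 3 swap velocities; positions: p0=3/2 p1=11/2 p2=29/2 p3=29/2; velocities now: v0=1 v1=1 v2=-3 v3=3
Advance to t=2 (no further collisions before then); velocities: v0=1 v1=1 v2=-3 v3=3; positions = 2 6 13 16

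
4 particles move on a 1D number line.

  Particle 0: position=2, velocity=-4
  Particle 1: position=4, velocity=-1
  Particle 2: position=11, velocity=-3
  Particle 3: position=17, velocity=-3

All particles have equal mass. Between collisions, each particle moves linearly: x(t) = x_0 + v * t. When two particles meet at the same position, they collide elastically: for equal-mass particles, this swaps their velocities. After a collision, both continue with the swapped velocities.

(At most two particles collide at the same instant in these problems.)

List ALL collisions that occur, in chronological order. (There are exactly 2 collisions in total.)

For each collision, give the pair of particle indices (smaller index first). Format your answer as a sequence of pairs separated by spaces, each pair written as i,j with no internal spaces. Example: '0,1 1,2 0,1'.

Collision at t=7/2: particles 1 and 2 swap velocities; positions: p0=-12 p1=1/2 p2=1/2 p3=13/2; velocities now: v0=-4 v1=-3 v2=-1 v3=-3
Collision at t=13/2: particles 2 and 3 swap velocities; positions: p0=-24 p1=-17/2 p2=-5/2 p3=-5/2; velocities now: v0=-4 v1=-3 v2=-3 v3=-1

Answer: 1,2 2,3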